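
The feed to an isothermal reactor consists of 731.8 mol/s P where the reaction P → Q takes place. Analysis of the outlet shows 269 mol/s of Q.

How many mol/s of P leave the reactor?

463 mol/s

For Q: n = n₀ + 1ξ → 269 = 0 + 1ξ, giving ξ = 269 mol/s.
Outlet amounts (n = n₀ + ν ξ):
  P: 731.8 − 1(269) = 462.8
  Q: 0 + 1(269) = 269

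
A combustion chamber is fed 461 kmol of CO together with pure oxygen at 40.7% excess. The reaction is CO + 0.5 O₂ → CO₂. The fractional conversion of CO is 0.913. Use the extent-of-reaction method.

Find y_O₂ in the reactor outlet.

0.198

Stoichiometric O₂ = 0.5 × 461 = 230.5 kmol; O₂ fed = 230.5 × 1.407 = 324.3 kmol.
Fuel reacted = 0.913 × 461 → ξ = 420.9 kmol.
Outlet (n = n₀ + ν ξ):
  CO: 461 − 1(420.9) = 40.11
  O₂: 324.3 − 0.5(420.9) = 113.9
  CO₂: 0 + 1(420.9) = 420.9
Total out = 574.9 kmol; y_O₂ = 113.9 / 574.9 = 0.1981.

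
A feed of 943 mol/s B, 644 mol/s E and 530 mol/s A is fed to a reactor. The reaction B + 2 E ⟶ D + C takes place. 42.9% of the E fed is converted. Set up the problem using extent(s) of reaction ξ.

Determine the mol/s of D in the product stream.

E reacted = 0.429 × 644 = 276.3 mol/s; ν_E = −2, so ξ = 276.3/2 = 138.1 mol/s.
Outlet amounts (n = n₀ + ν ξ):
  B: 943 − 1(138.1) = 804.9
  E: 644 − 2(138.1) = 367.7
  D: 0 + 1(138.1) = 138.1
  C: 0 + 1(138.1) = 138.1
  A: 530 (inert)

138 mol/s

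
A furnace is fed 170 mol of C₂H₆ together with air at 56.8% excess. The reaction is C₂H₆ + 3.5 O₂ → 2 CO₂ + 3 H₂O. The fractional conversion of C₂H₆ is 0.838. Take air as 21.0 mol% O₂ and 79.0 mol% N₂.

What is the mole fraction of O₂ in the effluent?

0.0927

Stoichiometric O₂ = 3.5 × 170 = 595 mol; O₂ fed = 595 × 1.568 = 933 mol.
N₂ fed = 933 × 79/21 = 3510 mol.
Fuel reacted = 0.838 × 170 → ξ = 142.5 mol.
Outlet (n = n₀ + ν ξ):
  C₂H₆: 170 − 1(142.5) = 27.54
  O₂: 933 − 3.5(142.5) = 434.4
  N₂: 3510 (inert)
  CO₂: 0 + 2(142.5) = 284.9
  H₂O: 0 + 3(142.5) = 427.4
Total out = 4684 mol; y_O₂ = 434.4 / 4684 = 0.09273.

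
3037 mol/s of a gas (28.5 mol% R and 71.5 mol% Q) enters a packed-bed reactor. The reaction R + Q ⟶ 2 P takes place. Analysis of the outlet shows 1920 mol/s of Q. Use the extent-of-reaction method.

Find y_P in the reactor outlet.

0.166

For Q: n = n₀ − 1ξ → 1920 = 2171 − 1ξ, giving ξ = 251.5 mol/s.
Outlet amounts (n = n₀ + ν ξ):
  R: 865.5 − 1(251.5) = 614.1
  Q: 2171 − 1(251.5) = 1920
  P: 0 + 2(251.5) = 502.9
Total out = 3037 mol/s; y_P = 502.9 / 3037 = 0.1656.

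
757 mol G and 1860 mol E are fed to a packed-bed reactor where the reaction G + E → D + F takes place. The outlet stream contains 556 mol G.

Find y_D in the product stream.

For G: n = n₀ − 1ξ → 556 = 757 − 1ξ, giving ξ = 201 mol.
Outlet amounts (n = n₀ + ν ξ):
  G: 757 − 1(201) = 556
  E: 1860 − 1(201) = 1659
  D: 0 + 1(201) = 201
  F: 0 + 1(201) = 201
Total out = 2617 mol; y_D = 201 / 2617 = 0.07681.

0.0768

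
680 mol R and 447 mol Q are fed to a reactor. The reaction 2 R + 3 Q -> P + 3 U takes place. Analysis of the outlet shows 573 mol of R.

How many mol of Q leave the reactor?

286 mol

For R: n = n₀ − 2ξ → 573 = 680 − 2ξ, giving ξ = 53.5 mol.
Outlet amounts (n = n₀ + ν ξ):
  R: 680 − 2(53.5) = 573
  Q: 447 − 3(53.5) = 286.5
  P: 0 + 1(53.5) = 53.5
  U: 0 + 3(53.5) = 160.5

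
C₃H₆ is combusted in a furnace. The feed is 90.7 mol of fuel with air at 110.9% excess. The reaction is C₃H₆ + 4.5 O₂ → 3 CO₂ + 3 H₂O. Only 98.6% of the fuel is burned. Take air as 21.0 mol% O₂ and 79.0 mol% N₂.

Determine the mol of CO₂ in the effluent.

Stoichiometric O₂ = 4.5 × 90.7 = 408.2 mol; O₂ fed = 408.2 × 2.109 = 860.8 mol.
N₂ fed = 860.8 × 79/21 = 3238 mol.
Fuel reacted = 0.986 × 90.7 → ξ = 89.43 mol.
Outlet (n = n₀ + ν ξ):
  C₃H₆: 90.7 − 1(89.43) = 1.27
  O₂: 860.8 − 4.5(89.43) = 458.4
  N₂: 3238 (inert)
  CO₂: 0 + 3(89.43) = 268.3
  H₂O: 0 + 3(89.43) = 268.3

268 mol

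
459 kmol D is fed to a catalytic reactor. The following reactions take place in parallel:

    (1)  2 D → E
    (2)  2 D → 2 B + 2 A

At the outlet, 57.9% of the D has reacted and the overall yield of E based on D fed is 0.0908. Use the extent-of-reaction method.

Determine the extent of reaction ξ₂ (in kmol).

ξ₂ = 91.2 kmol

Yield of E: 1ξ₁ / 459 = 0.0908 → ξ₁ = 41.68 kmol.
Conversion of D: 2ξ₁ + 2ξ₂ = 0.579 × 459 = 265.8 → ξ₂ = 91.2 kmol.
Outlet amounts (n = n₀ + Σ ν·ξ):
  D: 459 − 2(41.68) − 2(91.2) = 193.2
  E: 0 + 1(41.68) = 41.68
  B: 0 + 2(91.2) = 182.4
  A: 0 + 2(91.2) = 182.4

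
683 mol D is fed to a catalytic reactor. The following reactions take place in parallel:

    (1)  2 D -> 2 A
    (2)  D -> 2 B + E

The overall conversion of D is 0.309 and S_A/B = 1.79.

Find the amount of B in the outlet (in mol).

Conversion of D: D consumed = 0.309 × 683 = 211 mol = 2ξ₁ + 1ξ₂.
Selectivity: 2ξ₁ / (2ξ₂) = 1.79 → ξ₁ = 1.79 ξ₂.
Substitute: (2·1.79 + 1) ξ₂ = 211 → ξ₂ = 46.08 mol, ξ₁ = 82.48 mol.
Outlet amounts (n = n₀ + Σ ν·ξ):
  D: 683 − 2(82.48) − 1(46.08) = 472
  A: 0 + 2(82.48) = 165
  B: 0 + 2(46.08) = 92.16
  E: 0 + 1(46.08) = 46.08

92.2 mol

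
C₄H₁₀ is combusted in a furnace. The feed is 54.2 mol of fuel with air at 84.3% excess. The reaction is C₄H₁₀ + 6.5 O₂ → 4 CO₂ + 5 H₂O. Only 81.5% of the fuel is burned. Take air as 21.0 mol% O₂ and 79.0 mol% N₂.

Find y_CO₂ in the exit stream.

Stoichiometric O₂ = 6.5 × 54.2 = 352.3 mol; O₂ fed = 352.3 × 1.843 = 649.3 mol.
N₂ fed = 649.3 × 79/21 = 2443 mol.
Fuel reacted = 0.815 × 54.2 → ξ = 44.17 mol.
Outlet (n = n₀ + ν ξ):
  C₄H₁₀: 54.2 − 1(44.17) = 10.03
  O₂: 649.3 − 6.5(44.17) = 362.2
  N₂: 2443 (inert)
  CO₂: 0 + 4(44.17) = 176.7
  H₂O: 0 + 5(44.17) = 220.9
Total out = 3212 mol; y_CO₂ = 176.7 / 3212 = 0.055.

0.055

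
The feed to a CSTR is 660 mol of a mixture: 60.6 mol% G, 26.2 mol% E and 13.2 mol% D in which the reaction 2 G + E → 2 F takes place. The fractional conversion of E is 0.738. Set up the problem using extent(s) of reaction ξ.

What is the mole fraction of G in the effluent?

0.272

E reacted = 0.738 × 172.9 = 127.6 mol; ν_E = −1, so ξ = 127.6/1 = 127.6 mol.
Outlet amounts (n = n₀ + ν ξ):
  G: 400 − 2(127.6) = 144.7
  E: 172.9 − 1(127.6) = 45.31
  F: 0 + 2(127.6) = 255.2
  D: 87.12 (inert)
Total out = 532.4 mol; y_G = 144.7 / 532.4 = 0.2719.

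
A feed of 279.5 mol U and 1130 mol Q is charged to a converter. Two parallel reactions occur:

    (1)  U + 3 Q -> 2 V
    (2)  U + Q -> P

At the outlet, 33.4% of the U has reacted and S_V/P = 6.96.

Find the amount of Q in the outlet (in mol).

892 mol

Conversion of U: U consumed = 0.334 × 279.5 = 93.35 mol = 1ξ₁ + 1ξ₂.
Selectivity: 2ξ₁ / (1ξ₂) = 6.96 → ξ₁ = 3.48 ξ₂.
Substitute: (1·3.48 + 1) ξ₂ = 93.35 → ξ₂ = 20.84 mol, ξ₁ = 72.52 mol.
Outlet amounts (n = n₀ + Σ ν·ξ):
  U: 279.5 − 1(72.52) − 1(20.84) = 186.1
  Q: 1130 − 3(72.52) − 1(20.84) = 891.6
  V: 0 + 2(72.52) = 145
  P: 0 + 1(20.84) = 20.84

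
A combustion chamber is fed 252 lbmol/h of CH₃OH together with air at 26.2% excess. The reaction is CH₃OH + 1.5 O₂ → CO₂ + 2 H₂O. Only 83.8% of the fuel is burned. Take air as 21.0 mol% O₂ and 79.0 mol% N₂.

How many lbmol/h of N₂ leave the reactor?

1790 lbmol/h

Stoichiometric O₂ = 1.5 × 252 = 378 lbmol/h; O₂ fed = 378 × 1.262 = 477 lbmol/h.
N₂ fed = 477 × 79/21 = 1795 lbmol/h.
Fuel reacted = 0.838 × 252 → ξ = 211.2 lbmol/h.
Outlet (n = n₀ + ν ξ):
  CH₃OH: 252 − 1(211.2) = 40.82
  O₂: 477 − 1.5(211.2) = 160.3
  N₂: 1795 (inert)
  CO₂: 0 + 1(211.2) = 211.2
  H₂O: 0 + 2(211.2) = 422.4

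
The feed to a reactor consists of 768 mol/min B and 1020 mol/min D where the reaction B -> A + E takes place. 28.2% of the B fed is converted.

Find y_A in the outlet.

B reacted = 0.282 × 768 = 216.6 mol/min; ν_B = −1, so ξ = 216.6/1 = 216.6 mol/min.
Outlet amounts (n = n₀ + ν ξ):
  B: 768 − 1(216.6) = 551.4
  A: 0 + 1(216.6) = 216.6
  E: 0 + 1(216.6) = 216.6
  D: 1020 (inert)
Total out = 2005 mol/min; y_A = 216.6 / 2005 = 0.108.

0.108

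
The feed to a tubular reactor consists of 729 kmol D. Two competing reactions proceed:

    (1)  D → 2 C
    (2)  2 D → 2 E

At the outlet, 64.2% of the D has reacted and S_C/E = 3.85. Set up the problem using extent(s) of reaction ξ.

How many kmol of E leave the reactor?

Conversion of D: D consumed = 0.642 × 729 = 468 kmol = 1ξ₁ + 2ξ₂.
Selectivity: 2ξ₁ / (2ξ₂) = 3.85 → ξ₁ = 3.85 ξ₂.
Substitute: (1·3.85 + 2) ξ₂ = 468 → ξ₂ = 80 kmol, ξ₁ = 308 kmol.
Outlet amounts (n = n₀ + Σ ν·ξ):
  D: 729 − 1(308) − 2(80) = 261
  C: 0 + 2(308) = 616
  E: 0 + 2(80) = 160

160 kmol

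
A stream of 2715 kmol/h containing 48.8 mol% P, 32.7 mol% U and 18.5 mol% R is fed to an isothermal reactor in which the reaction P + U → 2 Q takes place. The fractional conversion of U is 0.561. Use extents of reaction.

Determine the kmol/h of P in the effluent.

827 kmol/h

U reacted = 0.561 × 887.8 = 498.1 kmol/h; ν_U = −1, so ξ = 498.1/1 = 498.1 kmol/h.
Outlet amounts (n = n₀ + ν ξ):
  P: 1325 − 1(498.1) = 826.9
  U: 887.8 − 1(498.1) = 389.7
  Q: 0 + 2(498.1) = 996.1
  R: 502.3 (inert)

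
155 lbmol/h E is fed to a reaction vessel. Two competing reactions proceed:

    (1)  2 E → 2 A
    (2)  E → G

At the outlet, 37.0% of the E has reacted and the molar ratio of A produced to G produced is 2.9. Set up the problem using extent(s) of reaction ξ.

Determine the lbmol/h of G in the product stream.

Conversion of E: E consumed = 0.37 × 155 = 57.35 lbmol/h = 2ξ₁ + 1ξ₂.
Selectivity: 2ξ₁ / (1ξ₂) = 2.9 → ξ₁ = 1.45 ξ₂.
Substitute: (2·1.45 + 1) ξ₂ = 57.35 → ξ₂ = 14.71 lbmol/h, ξ₁ = 21.32 lbmol/h.
Outlet amounts (n = n₀ + Σ ν·ξ):
  E: 155 − 2(21.32) − 1(14.71) = 97.65
  A: 0 + 2(21.32) = 42.64
  G: 0 + 1(14.71) = 14.71

14.7 lbmol/h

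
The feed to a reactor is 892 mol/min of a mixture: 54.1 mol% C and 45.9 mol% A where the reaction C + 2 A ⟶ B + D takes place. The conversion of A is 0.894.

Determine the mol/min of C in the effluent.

A reacted = 0.894 × 409.4 = 366 mol/min; ν_A = −2, so ξ = 366/2 = 183 mol/min.
Outlet amounts (n = n₀ + ν ξ):
  C: 482.6 − 1(183) = 299.6
  A: 409.4 − 2(183) = 43.4
  B: 0 + 1(183) = 183
  D: 0 + 1(183) = 183

300 mol/min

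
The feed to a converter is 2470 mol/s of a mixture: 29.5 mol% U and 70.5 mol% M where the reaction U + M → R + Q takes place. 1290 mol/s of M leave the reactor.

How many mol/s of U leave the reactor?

For M: n = n₀ − 1ξ → 1290 = 1741 − 1ξ, giving ξ = 451.3 mol/s.
Outlet amounts (n = n₀ + ν ξ):
  U: 728.6 − 1(451.3) = 277.3
  M: 1741 − 1(451.3) = 1290
  R: 0 + 1(451.3) = 451.3
  Q: 0 + 1(451.3) = 451.3

277 mol/s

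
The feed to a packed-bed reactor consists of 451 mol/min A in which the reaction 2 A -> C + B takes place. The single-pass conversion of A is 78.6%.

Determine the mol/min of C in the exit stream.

A reacted = 0.786 × 451 = 354.5 mol/min; ν_A = −2, so ξ = 354.5/2 = 177.2 mol/min.
Outlet amounts (n = n₀ + ν ξ):
  A: 451 − 2(177.2) = 96.51
  C: 0 + 1(177.2) = 177.2
  B: 0 + 1(177.2) = 177.2

177 mol/min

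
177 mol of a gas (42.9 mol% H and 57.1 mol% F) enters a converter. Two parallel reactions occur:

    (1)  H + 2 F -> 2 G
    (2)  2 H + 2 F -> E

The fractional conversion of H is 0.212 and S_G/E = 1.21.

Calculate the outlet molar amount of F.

Conversion of H: H consumed = 0.212 × 75.93 = 16.1 mol = 1ξ₁ + 2ξ₂.
Selectivity: 2ξ₁ / (1ξ₂) = 1.21 → ξ₁ = 0.605 ξ₂.
Substitute: (1·0.605 + 2) ξ₂ = 16.1 → ξ₂ = 6.18 mol, ξ₁ = 3.739 mol.
Outlet amounts (n = n₀ + Σ ν·ξ):
  H: 75.93 − 1(3.739) − 2(6.18) = 59.84
  F: 101.1 − 2(3.739) − 2(6.18) = 81.23
  G: 0 + 2(3.739) = 7.477
  E: 0 + 1(6.18) = 6.18

81.2 mol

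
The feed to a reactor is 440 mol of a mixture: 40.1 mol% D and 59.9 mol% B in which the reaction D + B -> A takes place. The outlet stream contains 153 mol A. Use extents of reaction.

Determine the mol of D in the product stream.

23.4 mol

For A: n = n₀ + 1ξ → 153 = 0 + 1ξ, giving ξ = 153 mol.
Outlet amounts (n = n₀ + ν ξ):
  D: 176.4 − 1(153) = 23.44
  B: 263.6 − 1(153) = 110.6
  A: 0 + 1(153) = 153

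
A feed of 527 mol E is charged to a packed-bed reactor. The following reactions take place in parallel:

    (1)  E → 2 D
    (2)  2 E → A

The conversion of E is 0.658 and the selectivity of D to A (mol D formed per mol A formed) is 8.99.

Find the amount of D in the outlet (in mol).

Conversion of E: E consumed = 0.658 × 527 = 346.8 mol = 1ξ₁ + 2ξ₂.
Selectivity: 2ξ₁ / (1ξ₂) = 8.99 → ξ₁ = 4.495 ξ₂.
Substitute: (1·4.495 + 2) ξ₂ = 346.8 → ξ₂ = 53.39 mol, ξ₁ = 240 mol.
Outlet amounts (n = n₀ + Σ ν·ξ):
  E: 527 − 1(240) − 2(53.39) = 180.2
  D: 0 + 2(240) = 480
  A: 0 + 1(53.39) = 53.39

480 mol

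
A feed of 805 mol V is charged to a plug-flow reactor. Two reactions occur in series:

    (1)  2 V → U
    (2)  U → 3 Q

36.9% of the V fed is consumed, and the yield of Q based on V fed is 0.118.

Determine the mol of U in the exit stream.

117 mol

Conversion of V: V consumed = 2ξ₁ = 0.369 × 805 → ξ₁ = 148.5 mol.
Yield of Q: 3ξ₂ / 805 = 0.118 → ξ₂ = 31.66 mol.
Outlet amounts (n = n₀ + Σ ν·ξ):
  V: 805 − 2(148.5) = 508
  U: 0 + 1(148.5) − 1(31.66) = 116.9
  Q: 0 + 3(31.66) = 94.99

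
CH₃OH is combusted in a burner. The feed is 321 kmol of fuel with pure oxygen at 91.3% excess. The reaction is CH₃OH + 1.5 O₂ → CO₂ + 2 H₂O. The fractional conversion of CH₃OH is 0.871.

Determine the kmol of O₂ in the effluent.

Stoichiometric O₂ = 1.5 × 321 = 481.5 kmol; O₂ fed = 481.5 × 1.913 = 921.1 kmol.
Fuel reacted = 0.871 × 321 → ξ = 279.6 kmol.
Outlet (n = n₀ + ν ξ):
  CH₃OH: 321 − 1(279.6) = 41.41
  O₂: 921.1 − 1.5(279.6) = 501.7
  CO₂: 0 + 1(279.6) = 279.6
  H₂O: 0 + 2(279.6) = 559.2

502 kmol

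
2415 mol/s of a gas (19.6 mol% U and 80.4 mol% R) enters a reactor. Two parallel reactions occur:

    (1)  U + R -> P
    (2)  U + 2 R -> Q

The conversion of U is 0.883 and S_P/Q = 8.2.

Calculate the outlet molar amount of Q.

Conversion of U: U consumed = 0.883 × 473.3 = 418 mol/s = 1ξ₁ + 1ξ₂.
Selectivity: 1ξ₁ / (1ξ₂) = 8.2 → ξ₁ = 8.2 ξ₂.
Substitute: (1·8.2 + 1) ξ₂ = 418 → ξ₂ = 45.43 mol/s, ξ₁ = 372.5 mol/s.
Outlet amounts (n = n₀ + Σ ν·ξ):
  U: 473.3 − 1(372.5) − 1(45.43) = 55.38
  R: 1942 − 1(372.5) − 2(45.43) = 1478
  P: 0 + 1(372.5) = 372.5
  Q: 0 + 1(45.43) = 45.43

45.4 mol/s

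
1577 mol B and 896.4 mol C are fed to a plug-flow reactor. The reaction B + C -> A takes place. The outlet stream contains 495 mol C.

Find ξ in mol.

ξ = 401 mol

For C: n = n₀ − 1ξ → 495 = 896.4 − 1ξ, giving ξ = 401.4 mol.
Outlet amounts (n = n₀ + ν ξ):
  B: 1577 − 1(401.4) = 1176
  C: 896.4 − 1(401.4) = 495
  A: 0 + 1(401.4) = 401.4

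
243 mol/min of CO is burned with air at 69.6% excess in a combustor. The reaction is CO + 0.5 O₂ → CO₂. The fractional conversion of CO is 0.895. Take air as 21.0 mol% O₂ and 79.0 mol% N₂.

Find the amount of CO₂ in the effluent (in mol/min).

Stoichiometric O₂ = 0.5 × 243 = 121.5 mol/min; O₂ fed = 121.5 × 1.696 = 206.1 mol/min.
N₂ fed = 206.1 × 79/21 = 775.2 mol/min.
Fuel reacted = 0.895 × 243 → ξ = 217.5 mol/min.
Outlet (n = n₀ + ν ξ):
  CO: 243 − 1(217.5) = 25.51
  O₂: 206.1 − 0.5(217.5) = 97.32
  N₂: 775.2 (inert)
  CO₂: 0 + 1(217.5) = 217.5

217 mol/min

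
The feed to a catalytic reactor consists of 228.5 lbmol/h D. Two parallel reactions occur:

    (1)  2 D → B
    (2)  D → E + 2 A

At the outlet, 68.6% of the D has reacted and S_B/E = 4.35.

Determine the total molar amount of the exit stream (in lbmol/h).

Conversion of D: D consumed = 0.686 × 228.5 = 156.8 lbmol/h = 2ξ₁ + 1ξ₂.
Selectivity: 1ξ₁ / (1ξ₂) = 4.35 → ξ₁ = 4.35 ξ₂.
Substitute: (2·4.35 + 1) ξ₂ = 156.8 → ξ₂ = 16.16 lbmol/h, ξ₁ = 70.3 lbmol/h.
Outlet amounts (n = n₀ + Σ ν·ξ):
  D: 228.5 − 2(70.3) − 1(16.16) = 71.75
  B: 0 + 1(70.3) = 70.3
  E: 0 + 1(16.16) = 16.16
  A: 0 + 2(16.16) = 32.32
Total out = 71.75 + 70.3 + 16.16 + 32.32 = 190.5 lbmol/h.

191 lbmol/h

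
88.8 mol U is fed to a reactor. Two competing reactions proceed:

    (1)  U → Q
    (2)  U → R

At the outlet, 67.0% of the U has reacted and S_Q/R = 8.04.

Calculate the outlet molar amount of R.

6.58 mol

Conversion of U: U consumed = 0.67 × 88.8 = 59.5 mol = 1ξ₁ + 1ξ₂.
Selectivity: 1ξ₁ / (1ξ₂) = 8.04 → ξ₁ = 8.04 ξ₂.
Substitute: (1·8.04 + 1) ξ₂ = 59.5 → ξ₂ = 6.581 mol, ξ₁ = 52.91 mol.
Outlet amounts (n = n₀ + Σ ν·ξ):
  U: 88.8 − 1(52.91) − 1(6.581) = 29.3
  Q: 0 + 1(52.91) = 52.91
  R: 0 + 1(6.581) = 6.581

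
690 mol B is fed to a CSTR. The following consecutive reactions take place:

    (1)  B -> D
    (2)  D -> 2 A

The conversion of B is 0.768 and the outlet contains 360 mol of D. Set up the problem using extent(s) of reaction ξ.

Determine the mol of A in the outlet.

340 mol

Conversion of B: B consumed = 1ξ₁ = 0.768 × 690 → ξ₁ = 529.9 mol.
D balance: n_D = 0 + 1ξ₁ − 1ξ₂ = 360 → ξ₂ = (1·529.9 − 360)/1 = 169.9 mol.
Outlet amounts (n = n₀ + Σ ν·ξ):
  B: 690 − 1(529.9) = 160.1
  D: 0 + 1(529.9) − 1(169.9) = 360
  A: 0 + 2(169.9) = 339.8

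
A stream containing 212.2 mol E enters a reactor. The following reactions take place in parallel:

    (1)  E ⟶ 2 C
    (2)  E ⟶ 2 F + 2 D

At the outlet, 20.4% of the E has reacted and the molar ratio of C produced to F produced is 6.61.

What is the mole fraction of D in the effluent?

Conversion of E: E consumed = 0.204 × 212.2 = 43.29 mol = 1ξ₁ + 1ξ₂.
Selectivity: 2ξ₁ / (2ξ₂) = 6.61 → ξ₁ = 6.61 ξ₂.
Substitute: (1·6.61 + 1) ξ₂ = 43.29 → ξ₂ = 5.688 mol, ξ₁ = 37.6 mol.
Outlet amounts (n = n₀ + Σ ν·ξ):
  E: 212.2 − 1(37.6) − 1(5.688) = 168.9
  C: 0 + 2(37.6) = 75.2
  F: 0 + 2(5.688) = 11.38
  D: 0 + 2(5.688) = 11.38
Total out = 266.9 mol; y_D = 11.38 / 266.9 = 0.04263.

0.0426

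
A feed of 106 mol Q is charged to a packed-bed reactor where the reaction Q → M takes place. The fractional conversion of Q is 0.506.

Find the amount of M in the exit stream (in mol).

53.6 mol

Q reacted = 0.506 × 106 = 53.64 mol; ν_Q = −1, so ξ = 53.64/1 = 53.64 mol.
Outlet amounts (n = n₀ + ν ξ):
  Q: 106 − 1(53.64) = 52.36
  M: 0 + 1(53.64) = 53.64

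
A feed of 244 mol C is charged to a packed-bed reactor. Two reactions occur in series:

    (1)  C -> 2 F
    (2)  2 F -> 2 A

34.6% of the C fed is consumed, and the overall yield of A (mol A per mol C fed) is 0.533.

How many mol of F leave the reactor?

Conversion of C: C consumed = 1ξ₁ = 0.346 × 244 → ξ₁ = 84.42 mol.
Yield of A: 2ξ₂ / 244 = 0.533 → ξ₂ = 65.03 mol.
Outlet amounts (n = n₀ + Σ ν·ξ):
  C: 244 − 1(84.42) = 159.6
  F: 0 + 2(84.42) − 2(65.03) = 38.8
  A: 0 + 2(65.03) = 130.1

38.8 mol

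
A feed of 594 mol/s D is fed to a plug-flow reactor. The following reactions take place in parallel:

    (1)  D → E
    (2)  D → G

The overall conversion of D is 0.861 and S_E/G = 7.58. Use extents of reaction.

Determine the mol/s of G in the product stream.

Conversion of D: D consumed = 0.861 × 594 = 511.4 mol/s = 1ξ₁ + 1ξ₂.
Selectivity: 1ξ₁ / (1ξ₂) = 7.58 → ξ₁ = 7.58 ξ₂.
Substitute: (1·7.58 + 1) ξ₂ = 511.4 → ξ₂ = 59.61 mol/s, ξ₁ = 451.8 mol/s.
Outlet amounts (n = n₀ + Σ ν·ξ):
  D: 594 − 1(451.8) − 1(59.61) = 82.57
  E: 0 + 1(451.8) = 451.8
  G: 0 + 1(59.61) = 59.61

59.6 mol/s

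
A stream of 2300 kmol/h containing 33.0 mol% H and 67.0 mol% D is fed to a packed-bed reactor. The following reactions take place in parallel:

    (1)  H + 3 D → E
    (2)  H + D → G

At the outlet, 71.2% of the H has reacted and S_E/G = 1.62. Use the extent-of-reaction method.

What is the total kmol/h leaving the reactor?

1090 kmol/h

Conversion of H: H consumed = 0.712 × 759 = 540.4 kmol/h = 1ξ₁ + 1ξ₂.
Selectivity: 1ξ₁ / (1ξ₂) = 1.62 → ξ₁ = 1.62 ξ₂.
Substitute: (1·1.62 + 1) ξ₂ = 540.4 → ξ₂ = 206.3 kmol/h, ξ₁ = 334.1 kmol/h.
Outlet amounts (n = n₀ + Σ ν·ξ):
  H: 759 − 1(334.1) − 1(206.3) = 218.6
  D: 1541 − 3(334.1) − 1(206.3) = 332.3
  E: 0 + 1(334.1) = 334.1
  G: 0 + 1(206.3) = 206.3
Total out = 218.6 + 332.3 + 334.1 + 206.3 = 1091 kmol/h.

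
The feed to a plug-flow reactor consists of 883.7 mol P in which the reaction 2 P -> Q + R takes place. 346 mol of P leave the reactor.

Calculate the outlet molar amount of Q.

269 mol

For P: n = n₀ − 2ξ → 346 = 883.7 − 2ξ, giving ξ = 268.9 mol.
Outlet amounts (n = n₀ + ν ξ):
  P: 883.7 − 2(268.9) = 346
  Q: 0 + 1(268.9) = 268.9
  R: 0 + 1(268.9) = 268.9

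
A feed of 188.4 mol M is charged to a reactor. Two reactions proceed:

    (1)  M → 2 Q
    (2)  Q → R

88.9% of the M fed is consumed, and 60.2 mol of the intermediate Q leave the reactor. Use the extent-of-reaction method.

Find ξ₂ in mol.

Conversion of M: M consumed = 1ξ₁ = 0.889 × 188.4 → ξ₁ = 167.5 mol.
Q balance: n_Q = 0 + 2ξ₁ − 1ξ₂ = 60.2 → ξ₂ = (2·167.5 − 60.2)/1 = 274.8 mol.
Outlet amounts (n = n₀ + Σ ν·ξ):
  M: 188.4 − 1(167.5) = 20.91
  Q: 0 + 2(167.5) − 1(274.8) = 60.2
  R: 0 + 1(274.8) = 274.8

ξ₂ = 275 mol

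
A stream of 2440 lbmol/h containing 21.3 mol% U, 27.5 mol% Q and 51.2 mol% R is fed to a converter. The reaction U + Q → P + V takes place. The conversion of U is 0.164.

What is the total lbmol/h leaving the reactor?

2440 lbmol/h

U reacted = 0.164 × 519.7 = 85.23 lbmol/h; ν_U = −1, so ξ = 85.23/1 = 85.23 lbmol/h.
Outlet amounts (n = n₀ + ν ξ):
  U: 519.7 − 1(85.23) = 434.5
  Q: 671 − 1(85.23) = 585.8
  P: 0 + 1(85.23) = 85.23
  V: 0 + 1(85.23) = 85.23
  R: 1249 (inert)
Total out = 434.5 + 585.8 + 85.23 + 85.23 + 1249 = 2440 lbmol/h.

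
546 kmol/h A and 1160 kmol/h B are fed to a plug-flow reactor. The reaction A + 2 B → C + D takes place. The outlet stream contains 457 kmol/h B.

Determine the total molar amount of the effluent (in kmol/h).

1350 kmol/h

For B: n = n₀ − 2ξ → 457 = 1160 − 2ξ, giving ξ = 351.5 kmol/h.
Outlet amounts (n = n₀ + ν ξ):
  A: 546 − 1(351.5) = 194.5
  B: 1160 − 2(351.5) = 457
  C: 0 + 1(351.5) = 351.5
  D: 0 + 1(351.5) = 351.5
Total out = 194.5 + 457 + 351.5 + 351.5 = 1354 kmol/h.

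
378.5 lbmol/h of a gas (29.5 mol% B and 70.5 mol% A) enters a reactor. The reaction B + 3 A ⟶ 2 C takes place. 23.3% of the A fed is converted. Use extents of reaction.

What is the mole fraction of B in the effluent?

A reacted = 0.233 × 266.8 = 62.17 lbmol/h; ν_A = −3, so ξ = 62.17/3 = 20.72 lbmol/h.
Outlet amounts (n = n₀ + ν ξ):
  B: 111.7 − 1(20.72) = 90.93
  A: 266.8 − 3(20.72) = 204.7
  C: 0 + 2(20.72) = 41.45
Total out = 337.1 lbmol/h; y_B = 90.93 / 337.1 = 0.2698.

0.27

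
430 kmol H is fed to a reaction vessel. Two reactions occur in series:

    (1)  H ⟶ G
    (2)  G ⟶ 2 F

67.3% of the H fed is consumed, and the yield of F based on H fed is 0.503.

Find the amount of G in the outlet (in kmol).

Conversion of H: H consumed = 1ξ₁ = 0.673 × 430 → ξ₁ = 289.4 kmol.
Yield of F: 2ξ₂ / 430 = 0.503 → ξ₂ = 108.1 kmol.
Outlet amounts (n = n₀ + Σ ν·ξ):
  H: 430 − 1(289.4) = 140.6
  G: 0 + 1(289.4) − 1(108.1) = 181.2
  F: 0 + 2(108.1) = 216.3

181 kmol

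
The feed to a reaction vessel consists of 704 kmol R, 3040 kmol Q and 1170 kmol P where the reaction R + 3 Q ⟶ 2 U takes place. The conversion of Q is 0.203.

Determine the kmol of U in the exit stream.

411 kmol

Q reacted = 0.203 × 3040 = 617.1 kmol; ν_Q = −3, so ξ = 617.1/3 = 205.7 kmol.
Outlet amounts (n = n₀ + ν ξ):
  R: 704 − 1(205.7) = 498.3
  Q: 3040 − 3(205.7) = 2423
  U: 0 + 2(205.7) = 411.4
  P: 1170 (inert)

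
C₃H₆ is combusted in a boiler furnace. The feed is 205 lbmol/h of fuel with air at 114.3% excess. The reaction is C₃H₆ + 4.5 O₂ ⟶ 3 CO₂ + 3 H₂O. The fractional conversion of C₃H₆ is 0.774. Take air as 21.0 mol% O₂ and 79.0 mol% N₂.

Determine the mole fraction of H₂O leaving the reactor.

Stoichiometric O₂ = 4.5 × 205 = 922.5 lbmol/h; O₂ fed = 922.5 × 2.143 = 1977 lbmol/h.
N₂ fed = 1977 × 79/21 = 7437 lbmol/h.
Fuel reacted = 0.774 × 205 → ξ = 158.7 lbmol/h.
Outlet (n = n₀ + ν ξ):
  C₃H₆: 205 − 1(158.7) = 46.33
  O₂: 1977 − 4.5(158.7) = 1263
  N₂: 7437 (inert)
  CO₂: 0 + 3(158.7) = 476
  H₂O: 0 + 3(158.7) = 476
Total out = 9698 lbmol/h; y_H₂O = 476 / 9698 = 0.04908.

0.0491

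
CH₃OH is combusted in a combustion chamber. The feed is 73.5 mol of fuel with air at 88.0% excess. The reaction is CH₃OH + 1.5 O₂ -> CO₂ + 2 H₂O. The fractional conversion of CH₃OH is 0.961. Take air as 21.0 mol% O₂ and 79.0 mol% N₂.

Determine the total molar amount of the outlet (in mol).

1100 mol

Stoichiometric O₂ = 1.5 × 73.5 = 110.2 mol; O₂ fed = 110.2 × 1.880 = 207.3 mol.
N₂ fed = 207.3 × 79/21 = 779.7 mol.
Fuel reacted = 0.961 × 73.5 → ξ = 70.63 mol.
Outlet (n = n₀ + ν ξ):
  CH₃OH: 73.5 − 1(70.63) = 2.867
  O₂: 207.3 − 1.5(70.63) = 101.3
  N₂: 779.7 (inert)
  CO₂: 0 + 1(70.63) = 70.63
  H₂O: 0 + 2(70.63) = 141.3
Total out = 2.867 + 101.3 + 779.7 + 70.63 + 141.3 = 1096 mol.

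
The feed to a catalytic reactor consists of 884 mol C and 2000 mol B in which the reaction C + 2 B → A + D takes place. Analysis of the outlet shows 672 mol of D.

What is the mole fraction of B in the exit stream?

0.297

For D: n = n₀ + 1ξ → 672 = 0 + 1ξ, giving ξ = 672 mol.
Outlet amounts (n = n₀ + ν ξ):
  C: 884 − 1(672) = 212
  B: 2000 − 2(672) = 656
  A: 0 + 1(672) = 672
  D: 0 + 1(672) = 672
Total out = 2212 mol; y_B = 656 / 2212 = 0.2966.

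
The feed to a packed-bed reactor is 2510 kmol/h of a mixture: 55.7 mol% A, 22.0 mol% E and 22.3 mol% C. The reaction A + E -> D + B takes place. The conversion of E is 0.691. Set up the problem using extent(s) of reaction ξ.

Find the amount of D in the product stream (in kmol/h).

E reacted = 0.691 × 552.2 = 381.6 kmol/h; ν_E = −1, so ξ = 381.6/1 = 381.6 kmol/h.
Outlet amounts (n = n₀ + ν ξ):
  A: 1398 − 1(381.6) = 1016
  E: 552.2 − 1(381.6) = 170.6
  D: 0 + 1(381.6) = 381.6
  B: 0 + 1(381.6) = 381.6
  C: 559.7 (inert)

382 kmol/h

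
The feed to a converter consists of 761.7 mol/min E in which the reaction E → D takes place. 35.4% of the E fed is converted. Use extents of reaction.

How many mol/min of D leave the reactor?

E reacted = 0.354 × 761.7 = 269.6 mol/min; ν_E = −1, so ξ = 269.6/1 = 269.6 mol/min.
Outlet amounts (n = n₀ + ν ξ):
  E: 761.7 − 1(269.6) = 492.1
  D: 0 + 1(269.6) = 269.6

270 mol/min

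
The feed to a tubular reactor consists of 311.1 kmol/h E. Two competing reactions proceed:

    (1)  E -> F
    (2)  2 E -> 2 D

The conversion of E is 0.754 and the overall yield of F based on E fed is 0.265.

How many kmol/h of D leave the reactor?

Yield of F: 1ξ₁ / 311.1 = 0.265 → ξ₁ = 82.44 kmol/h.
Conversion of E: 1ξ₁ + 2ξ₂ = 0.754 × 311.1 = 234.6 → ξ₂ = 76.06 kmol/h.
Outlet amounts (n = n₀ + Σ ν·ξ):
  E: 311.1 − 1(82.44) − 2(76.06) = 76.53
  F: 0 + 1(82.44) = 82.44
  D: 0 + 2(76.06) = 152.1

152 kmol/h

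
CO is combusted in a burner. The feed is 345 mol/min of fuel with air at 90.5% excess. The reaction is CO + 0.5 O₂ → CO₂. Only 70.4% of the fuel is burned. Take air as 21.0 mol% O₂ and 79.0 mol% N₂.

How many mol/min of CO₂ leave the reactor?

Stoichiometric O₂ = 0.5 × 345 = 172.5 mol/min; O₂ fed = 172.5 × 1.905 = 328.6 mol/min.
N₂ fed = 328.6 × 79/21 = 1236 mol/min.
Fuel reacted = 0.704 × 345 → ξ = 242.9 mol/min.
Outlet (n = n₀ + ν ξ):
  CO: 345 − 1(242.9) = 102.1
  O₂: 328.6 − 0.5(242.9) = 207.2
  N₂: 1236 (inert)
  CO₂: 0 + 1(242.9) = 242.9

243 mol/min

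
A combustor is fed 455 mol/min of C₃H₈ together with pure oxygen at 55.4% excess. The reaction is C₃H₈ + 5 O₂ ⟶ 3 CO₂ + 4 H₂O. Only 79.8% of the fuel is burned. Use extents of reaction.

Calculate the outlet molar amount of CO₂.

1090 mol/min

Stoichiometric O₂ = 5 × 455 = 2275 mol/min; O₂ fed = 2275 × 1.554 = 3535 mol/min.
Fuel reacted = 0.798 × 455 → ξ = 363.1 mol/min.
Outlet (n = n₀ + ν ξ):
  C₃H₈: 455 − 1(363.1) = 91.91
  O₂: 3535 − 5(363.1) = 1720
  CO₂: 0 + 3(363.1) = 1089
  H₂O: 0 + 4(363.1) = 1452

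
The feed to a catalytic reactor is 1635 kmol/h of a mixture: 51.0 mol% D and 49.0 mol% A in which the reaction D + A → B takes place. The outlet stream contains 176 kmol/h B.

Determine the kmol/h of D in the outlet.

658 kmol/h

For B: n = n₀ + 1ξ → 176 = 0 + 1ξ, giving ξ = 176 kmol/h.
Outlet amounts (n = n₀ + ν ξ):
  D: 833.9 − 1(176) = 657.9
  A: 801.1 − 1(176) = 625.1
  B: 0 + 1(176) = 176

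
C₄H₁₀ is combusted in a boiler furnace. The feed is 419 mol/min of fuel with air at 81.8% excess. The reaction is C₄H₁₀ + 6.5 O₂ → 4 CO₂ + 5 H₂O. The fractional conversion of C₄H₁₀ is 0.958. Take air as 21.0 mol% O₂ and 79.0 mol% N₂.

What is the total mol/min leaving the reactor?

24600 mol/min

Stoichiometric O₂ = 6.5 × 419 = 2724 mol/min; O₂ fed = 2724 × 1.818 = 4951 mol/min.
N₂ fed = 4951 × 79/21 = 18630 mol/min.
Fuel reacted = 0.958 × 419 → ξ = 401.4 mol/min.
Outlet (n = n₀ + ν ξ):
  C₄H₁₀: 419 − 1(401.4) = 17.6
  O₂: 4951 − 6.5(401.4) = 2342
  N₂: 18630 (inert)
  CO₂: 0 + 4(401.4) = 1606
  H₂O: 0 + 5(401.4) = 2007
Total out = 17.6 + 2342 + 18630 + 1606 + 2007 = 24600 mol/min.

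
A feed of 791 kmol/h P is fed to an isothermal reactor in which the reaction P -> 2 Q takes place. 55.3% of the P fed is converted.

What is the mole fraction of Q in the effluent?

0.712

P reacted = 0.553 × 791 = 437.4 kmol/h; ν_P = −1, so ξ = 437.4/1 = 437.4 kmol/h.
Outlet amounts (n = n₀ + ν ξ):
  P: 791 − 1(437.4) = 353.6
  Q: 0 + 2(437.4) = 874.8
Total out = 1228 kmol/h; y_Q = 874.8 / 1228 = 0.7122.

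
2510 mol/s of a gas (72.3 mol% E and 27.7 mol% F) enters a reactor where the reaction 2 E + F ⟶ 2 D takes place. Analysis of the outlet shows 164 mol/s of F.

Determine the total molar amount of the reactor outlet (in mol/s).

1980 mol/s

For F: n = n₀ − 1ξ → 164 = 695.3 − 1ξ, giving ξ = 531.3 mol/s.
Outlet amounts (n = n₀ + ν ξ):
  E: 1815 − 2(531.3) = 752.2
  F: 695.3 − 1(531.3) = 164
  D: 0 + 2(531.3) = 1063
Total out = 752.2 + 164 + 1063 = 1979 mol/s.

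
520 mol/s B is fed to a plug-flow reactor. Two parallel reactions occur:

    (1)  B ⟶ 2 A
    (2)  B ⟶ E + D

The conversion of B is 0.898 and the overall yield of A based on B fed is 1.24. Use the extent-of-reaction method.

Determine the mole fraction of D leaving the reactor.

Yield of A: 2ξ₁ / 520 = 1.24 → ξ₁ = 322.4 mol/s.
Conversion of B: 1ξ₁ + 1ξ₂ = 0.898 × 520 = 467 → ξ₂ = 144.6 mol/s.
Outlet amounts (n = n₀ + Σ ν·ξ):
  B: 520 − 1(322.4) − 1(144.6) = 53.04
  A: 0 + 2(322.4) = 644.8
  E: 0 + 1(144.6) = 144.6
  D: 0 + 1(144.6) = 144.6
Total out = 987 mol/s; y_D = 144.6 / 987 = 0.1465.

0.146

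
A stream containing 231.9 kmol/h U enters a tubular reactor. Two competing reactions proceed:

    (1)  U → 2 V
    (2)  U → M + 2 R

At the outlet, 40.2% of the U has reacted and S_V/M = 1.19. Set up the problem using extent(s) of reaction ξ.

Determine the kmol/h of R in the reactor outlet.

117 kmol/h

Conversion of U: U consumed = 0.402 × 231.9 = 93.22 kmol/h = 1ξ₁ + 1ξ₂.
Selectivity: 2ξ₁ / (1ξ₂) = 1.19 → ξ₁ = 0.595 ξ₂.
Substitute: (1·0.595 + 1) ξ₂ = 93.22 → ξ₂ = 58.45 kmol/h, ξ₁ = 34.78 kmol/h.
Outlet amounts (n = n₀ + Σ ν·ξ):
  U: 231.9 − 1(34.78) − 1(58.45) = 138.7
  V: 0 + 2(34.78) = 69.55
  M: 0 + 1(58.45) = 58.45
  R: 0 + 2(58.45) = 116.9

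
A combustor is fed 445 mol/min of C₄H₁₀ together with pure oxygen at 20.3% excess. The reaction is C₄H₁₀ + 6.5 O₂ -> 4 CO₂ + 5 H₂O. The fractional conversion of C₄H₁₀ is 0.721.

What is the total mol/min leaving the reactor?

4410 mol/min

Stoichiometric O₂ = 6.5 × 445 = 2892 mol/min; O₂ fed = 2892 × 1.203 = 3480 mol/min.
Fuel reacted = 0.721 × 445 → ξ = 320.8 mol/min.
Outlet (n = n₀ + ν ξ):
  C₄H₁₀: 445 − 1(320.8) = 124.2
  O₂: 3480 − 6.5(320.8) = 1394
  CO₂: 0 + 4(320.8) = 1283
  H₂O: 0 + 5(320.8) = 1604
Total out = 124.2 + 1394 + 1283 + 1604 = 4406 mol/min.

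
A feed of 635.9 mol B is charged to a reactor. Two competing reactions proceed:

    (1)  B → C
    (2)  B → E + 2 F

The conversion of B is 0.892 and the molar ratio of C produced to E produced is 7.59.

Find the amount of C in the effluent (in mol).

501 mol

Conversion of B: B consumed = 0.892 × 635.9 = 567.2 mol = 1ξ₁ + 1ξ₂.
Selectivity: 1ξ₁ / (1ξ₂) = 7.59 → ξ₁ = 7.59 ξ₂.
Substitute: (1·7.59 + 1) ξ₂ = 567.2 → ξ₂ = 66.03 mol, ξ₁ = 501.2 mol.
Outlet amounts (n = n₀ + Σ ν·ξ):
  B: 635.9 − 1(501.2) − 1(66.03) = 68.68
  C: 0 + 1(501.2) = 501.2
  E: 0 + 1(66.03) = 66.03
  F: 0 + 2(66.03) = 132.1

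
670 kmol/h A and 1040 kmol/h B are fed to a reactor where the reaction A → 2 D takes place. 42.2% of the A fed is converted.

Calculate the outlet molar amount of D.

565 kmol/h

A reacted = 0.422 × 670 = 282.7 kmol/h; ν_A = −1, so ξ = 282.7/1 = 282.7 kmol/h.
Outlet amounts (n = n₀ + ν ξ):
  A: 670 − 1(282.7) = 387.3
  D: 0 + 2(282.7) = 565.5
  B: 1040 (inert)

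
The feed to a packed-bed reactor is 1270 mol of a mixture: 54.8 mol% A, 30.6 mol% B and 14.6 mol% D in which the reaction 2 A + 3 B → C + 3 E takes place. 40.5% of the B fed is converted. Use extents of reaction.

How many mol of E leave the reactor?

157 mol

B reacted = 0.405 × 388.6 = 157.4 mol; ν_B = −3, so ξ = 157.4/3 = 52.46 mol.
Outlet amounts (n = n₀ + ν ξ):
  A: 696 − 2(52.46) = 591
  B: 388.6 − 3(52.46) = 231.2
  C: 0 + 1(52.46) = 52.46
  E: 0 + 3(52.46) = 157.4
  D: 185.4 (inert)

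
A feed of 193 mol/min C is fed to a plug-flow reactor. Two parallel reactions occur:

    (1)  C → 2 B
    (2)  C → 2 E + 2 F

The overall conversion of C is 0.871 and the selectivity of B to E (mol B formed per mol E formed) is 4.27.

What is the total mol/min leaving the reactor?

425 mol/min

Conversion of C: C consumed = 0.871 × 193 = 168.1 mol/min = 1ξ₁ + 1ξ₂.
Selectivity: 2ξ₁ / (2ξ₂) = 4.27 → ξ₁ = 4.27 ξ₂.
Substitute: (1·4.27 + 1) ξ₂ = 168.1 → ξ₂ = 31.9 mol/min, ξ₁ = 136.2 mol/min.
Outlet amounts (n = n₀ + Σ ν·ξ):
  C: 193 − 1(136.2) − 1(31.9) = 24.9
  B: 0 + 2(136.2) = 272.4
  E: 0 + 2(31.9) = 63.8
  F: 0 + 2(31.9) = 63.8
Total out = 24.9 + 272.4 + 63.8 + 63.8 = 424.9 mol/min.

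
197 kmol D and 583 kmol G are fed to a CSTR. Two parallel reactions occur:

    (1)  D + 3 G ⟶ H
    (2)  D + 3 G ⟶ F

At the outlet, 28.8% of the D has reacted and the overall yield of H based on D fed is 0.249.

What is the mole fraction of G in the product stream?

0.677

Yield of H: 1ξ₁ / 197 = 0.249 → ξ₁ = 49.05 kmol.
Conversion of D: 1ξ₁ + 1ξ₂ = 0.288 × 197 = 56.74 → ξ₂ = 7.683 kmol.
Outlet amounts (n = n₀ + Σ ν·ξ):
  D: 197 − 1(49.05) − 1(7.683) = 140.3
  G: 583 − 3(49.05) − 3(7.683) = 412.8
  H: 0 + 1(49.05) = 49.05
  F: 0 + 1(7.683) = 7.683
Total out = 609.8 kmol; y_G = 412.8 / 609.8 = 0.6769.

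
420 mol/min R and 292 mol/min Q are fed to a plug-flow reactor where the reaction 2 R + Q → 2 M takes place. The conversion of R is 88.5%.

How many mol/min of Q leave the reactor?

R reacted = 0.885 × 420 = 371.7 mol/min; ν_R = −2, so ξ = 371.7/2 = 185.8 mol/min.
Outlet amounts (n = n₀ + ν ξ):
  R: 420 − 2(185.8) = 48.3
  Q: 292 − 1(185.8) = 106.2
  M: 0 + 2(185.8) = 371.7

106 mol/min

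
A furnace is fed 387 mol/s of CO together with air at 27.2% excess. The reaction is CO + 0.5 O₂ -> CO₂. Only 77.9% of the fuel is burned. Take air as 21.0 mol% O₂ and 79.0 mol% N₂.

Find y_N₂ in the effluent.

0.657

Stoichiometric O₂ = 0.5 × 387 = 193.5 mol/s; O₂ fed = 193.5 × 1.272 = 246.1 mol/s.
N₂ fed = 246.1 × 79/21 = 925.9 mol/s.
Fuel reacted = 0.779 × 387 → ξ = 301.5 mol/s.
Outlet (n = n₀ + ν ξ):
  CO: 387 − 1(301.5) = 85.53
  O₂: 246.1 − 0.5(301.5) = 95.4
  N₂: 925.9 (inert)
  CO₂: 0 + 1(301.5) = 301.5
Total out = 1408 mol/s; y_N₂ = 925.9 / 1408 = 0.6575.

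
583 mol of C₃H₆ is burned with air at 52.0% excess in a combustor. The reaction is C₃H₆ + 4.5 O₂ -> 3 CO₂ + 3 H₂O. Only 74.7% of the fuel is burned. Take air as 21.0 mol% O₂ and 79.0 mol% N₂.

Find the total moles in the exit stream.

19800 mol

Stoichiometric O₂ = 4.5 × 583 = 2624 mol; O₂ fed = 2624 × 1.520 = 3988 mol.
N₂ fed = 3988 × 79/21 = 15000 mol.
Fuel reacted = 0.747 × 583 → ξ = 435.5 mol.
Outlet (n = n₀ + ν ξ):
  C₃H₆: 583 − 1(435.5) = 147.5
  O₂: 3988 − 4.5(435.5) = 2028
  N₂: 15000 (inert)
  CO₂: 0 + 3(435.5) = 1307
  H₂O: 0 + 3(435.5) = 1307
Total out = 147.5 + 2028 + 15000 + 1307 + 1307 = 19790 mol.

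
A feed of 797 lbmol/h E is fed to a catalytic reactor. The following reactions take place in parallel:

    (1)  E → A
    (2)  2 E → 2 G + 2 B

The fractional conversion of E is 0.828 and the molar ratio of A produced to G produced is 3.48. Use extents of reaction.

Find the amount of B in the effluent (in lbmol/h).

Conversion of E: E consumed = 0.828 × 797 = 659.9 lbmol/h = 1ξ₁ + 2ξ₂.
Selectivity: 1ξ₁ / (2ξ₂) = 3.48 → ξ₁ = 6.96 ξ₂.
Substitute: (1·6.96 + 2) ξ₂ = 659.9 → ξ₂ = 73.65 lbmol/h, ξ₁ = 512.6 lbmol/h.
Outlet amounts (n = n₀ + Σ ν·ξ):
  E: 797 − 1(512.6) − 2(73.65) = 137.1
  A: 0 + 1(512.6) = 512.6
  G: 0 + 2(73.65) = 147.3
  B: 0 + 2(73.65) = 147.3

147 lbmol/h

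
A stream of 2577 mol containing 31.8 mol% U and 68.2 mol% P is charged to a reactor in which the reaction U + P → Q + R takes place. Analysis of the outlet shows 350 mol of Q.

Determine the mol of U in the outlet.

For Q: n = n₀ + 1ξ → 350 = 0 + 1ξ, giving ξ = 350 mol.
Outlet amounts (n = n₀ + ν ξ):
  U: 819.5 − 1(350) = 469.5
  P: 1758 − 1(350) = 1408
  Q: 0 + 1(350) = 350
  R: 0 + 1(350) = 350

469 mol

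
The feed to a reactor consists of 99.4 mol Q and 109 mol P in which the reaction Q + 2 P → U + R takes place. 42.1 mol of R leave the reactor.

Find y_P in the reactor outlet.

For R: n = n₀ + 1ξ → 42.1 = 0 + 1ξ, giving ξ = 42.1 mol.
Outlet amounts (n = n₀ + ν ξ):
  Q: 99.4 − 1(42.1) = 57.3
  P: 109 − 2(42.1) = 24.8
  U: 0 + 1(42.1) = 42.1
  R: 0 + 1(42.1) = 42.1
Total out = 166.3 mol; y_P = 24.8 / 166.3 = 0.1491.

0.149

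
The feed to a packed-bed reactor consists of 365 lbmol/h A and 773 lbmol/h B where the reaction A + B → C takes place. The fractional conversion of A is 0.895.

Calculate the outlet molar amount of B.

446 lbmol/h

A reacted = 0.895 × 365 = 326.7 lbmol/h; ν_A = −1, so ξ = 326.7/1 = 326.7 lbmol/h.
Outlet amounts (n = n₀ + ν ξ):
  A: 365 − 1(326.7) = 38.32
  B: 773 − 1(326.7) = 446.3
  C: 0 + 1(326.7) = 326.7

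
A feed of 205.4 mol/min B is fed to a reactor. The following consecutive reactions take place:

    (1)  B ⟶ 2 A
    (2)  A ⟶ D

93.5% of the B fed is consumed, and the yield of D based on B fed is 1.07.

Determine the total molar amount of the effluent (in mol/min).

397 mol/min

Conversion of B: B consumed = 1ξ₁ = 0.935 × 205.4 → ξ₁ = 192 mol/min.
Yield of D: 1ξ₂ / 205.4 = 1.07 → ξ₂ = 219.8 mol/min.
Outlet amounts (n = n₀ + Σ ν·ξ):
  B: 205.4 − 1(192) = 13.35
  A: 0 + 2(192) − 1(219.8) = 164.3
  D: 0 + 1(219.8) = 219.8
Total out = 13.35 + 164.3 + 219.8 = 397.4 mol/min.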